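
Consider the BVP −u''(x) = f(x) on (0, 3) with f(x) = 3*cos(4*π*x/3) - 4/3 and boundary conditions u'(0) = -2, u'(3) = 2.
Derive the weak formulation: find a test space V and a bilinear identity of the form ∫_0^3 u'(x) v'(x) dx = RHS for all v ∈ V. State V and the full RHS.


V = H^1(0, 3) (v unrestricted at boundary; u is determined up to an additive constant); weak form: ∫_0^3 u'v' dx = ∫_0^3 (3*cos(4*π*x/3) - 4/3) v dx + 2·v(3) + 2·v(0) for all v ∈ V.

Multiply both sides by a test function v and integrate from 0 to 3:
  ∫_0^3 −u''(x) v(x) dx = ∫_0^3 f(x) v(x) dx.
Integrate the LHS by parts once:
  ∫_0^3 −u'' v dx = −[u'(x) v(x)]_0^3 + ∫_0^3 u'(x) v'(x) dx.
Thus ∫_0^3 u'(x) v'(x) dx = ∫_0^3 f(x) v(x) dx + [u'(x) v(x)]_0^3.
Choose V so that boundary terms are either known or forced to vanish.
u has inhomogeneous Neumann u'(0) = -2, u'(3) = 2. [u' v]_0^3 = (2)·v(3) − (-2)·v(0) = 2·v(3) + 2·v(0). Take V = H^1(0, 3); boundary term becomes part of RHS.
Weak formulation: find u (satisfying any essential BC) such that ∫_0^3 u'(x) v'(x) dx = ∫_0^3 f v dx + 2·v(3) + 2·v(0) for all v ∈ V (Neumann data are natural BCs: they enter the RHS as boundary terms).
Substituting f(x) = 3*cos(4*π*x/3) - 4/3, the right-hand side is ∫_0^3 (3*cos(4*π*x/3) - 4/3) v dx + 2·v(3) + 2·v(0).
Compatibility check (pure Neumann): taking v ≡ 1 ∈ V gives 0 = ∫_0^3 f dx + (2) − (-2), i.e. ∫_0^3 f dx must equal u'(0) − u'(3) = -4. Indeed ∫_0^3 (3*cos(4*π*x/3) - 4/3) dx = -4, so the data are compatible. The solution is then unique only up to an additive constant (fix it e.g. by requiring ∫_0^3 u dx = 0).


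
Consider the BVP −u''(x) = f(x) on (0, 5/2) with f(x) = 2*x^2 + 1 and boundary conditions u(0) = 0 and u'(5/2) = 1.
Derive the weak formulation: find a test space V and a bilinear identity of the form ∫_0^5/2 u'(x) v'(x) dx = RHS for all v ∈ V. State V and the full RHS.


V = {v ∈ H^1(0, 5/2) : v(0) = 0} (test functions vanish at x = 0 where u is specified); weak form: ∫_0^5/2 u'v' dx = ∫_0^5/2 (2*x^2 + 1) v dx + v(5/2) for all v ∈ V.

Multiply both sides by a test function v and integrate from 0 to 5/2:
  ∫_0^5/2 −u''(x) v(x) dx = ∫_0^5/2 f(x) v(x) dx.
Integrate the LHS by parts once:
  ∫_0^5/2 −u'' v dx = −[u'(x) v(x)]_0^5/2 + ∫_0^5/2 u'(x) v'(x) dx.
Thus ∫_0^5/2 u'(x) v'(x) dx = ∫_0^5/2 f(x) v(x) dx + [u'(x) v(x)]_0^5/2.
Choose V so that boundary terms are either known or forced to vanish.
Mixed BC: u(0) = 0 (Dirichlet) and u'(5/2) = 1 (Neumann). Define V = {v ∈ H^1(0, 5/2) : v(0) = 0}. Then [u' v]_0^5/2 = u'(5/2)·v(5/2) − u'(0)·0 = v(5/2).
Weak formulation: find u (satisfying any essential BC) such that ∫_0^5/2 u'(x) v'(x) dx = ∫_0^5/2 f v dx + v(5/2) for all v ∈ V (Dirichlet at 0 absorbed into V; Neumann datum at x = 5/2 contributes the boundary term).
Substituting f(x) = 2*x^2 + 1, the right-hand side is ∫_0^5/2 (2*x^2 + 1) v dx + v(5/2).


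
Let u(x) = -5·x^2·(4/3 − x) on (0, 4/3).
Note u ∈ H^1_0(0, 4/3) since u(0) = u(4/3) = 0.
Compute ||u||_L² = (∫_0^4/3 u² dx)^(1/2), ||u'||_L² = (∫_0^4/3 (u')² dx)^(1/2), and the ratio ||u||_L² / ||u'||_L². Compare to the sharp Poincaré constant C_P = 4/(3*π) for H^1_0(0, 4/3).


||u||_L² / ||u'||_L² = 2*sqrt(14)/21 < C_P = 4/(3*π).

u(x) = -5·x^2·(4/3 − x), so u'(x) = 5*x*(9*x - 8)/3.
u(x) = -5·x^2·(4/3 − x) vanishes at x = 0 and x = 4/3, so u ∈ H^1_0(0, 4/3). Differentiate via the product rule and integrate the resulting polynomials term by term.
  ∫_0^4/3 u² dx = ∫_0^4/3 (25*x^6 - 200*x^5/3 + 400*x^4/9) dx. Term by term:
    ∫_0^4/3 25*x^6 dx = 409600/15309;  ∫_0^4/3 -200*x^5/3 dx = -409600/6561;  ∫_0^4/3 400*x^4/9 dx = 81920/2187.
  Sum: 409600/15309 − 409600/6561 + 81920/2187 = 81920/45927.
  ∫_0^4/3 (u')² dx = ∫_0^4/3 (225*x^4 - 400*x^3 + 1600*x^2/9) dx. Term by term:
    ∫_0^4/3 225*x^4 dx = 5120/27;  ∫_0^4/3 -400*x^3 dx = -25600/81;  ∫_0^4/3 1600*x^2/9 dx = 102400/729.
  Sum: 5120/27 − 25600/81 + 102400/729 = 10240/729.
∫_0^4/3 u² dx = 81920/45927, so ||u||_L² = 128*sqrt(35)/567.
∫_0^4/3 (u')² dx = 10240/729, so ||u'||_L² = 32*sqrt(10)/27.
Ratio ||u||_L² / ||u'||_L² = 2*sqrt(14)/21.
Sharp Poincaré constant on H^1_0(0, 4/3) is C_P = L/π = 4/(3*π), achieved by sin(3*π/4·x).
A polynomial bump cannot attain the sharp Poincaré constant (only the first sine eigenfunction does), so the ratio is strictly less than C_P, consistent with ||u||_L² ≤ C_P ||u'||_L².


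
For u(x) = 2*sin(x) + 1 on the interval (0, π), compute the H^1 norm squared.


||u||_{H^1(0,π)}^2 = 8 + 5*π

u'(x) = 2*cos(x).
Expand u² and (u')² and integrate term by term on (0, π), using: for integers n ≥ 1, ∫_0^π sin²(nx) dx = ∫_0^π cos²(nx) dx = π/2; for n ≠ n', ∫_0^π sin(nx)sin(n'x) dx = ∫_0^π cos(nx)cos(n'x) dx = 0; and by product-to-sum, ∫_0^π sin(nx)cos(n'x) dx = ½∫_0^π [sin((n+n')x) + sin((n−n')x)] dx, which is 0 when n+n' is even and 2n/(n²−n'²) when n+n' is odd (it need not vanish on (0, π)). For the constant mode: ∫_0^π 1 dx = π, ∫_0^π cos(nx) dx = 0, ∫_0^π sin(nx) dx = (1−(−1)^n)/n.
  u² squared terms: (1)²·∫1 dx = 1·π = π;  (2)²·∫sin(x)² dx = 4·π/2 = 2*π.
  u² cross terms: 2·(1)·(2)·∫1·sin(x) dx = 4·(2) = 8.
  So ∫_0^π u² dx = π + 2*π + 8 = 8 + 3*π.
  (u')² squared terms: (2)²·∫cos(x)² dx = 4·π/2 = 2*π.
  So ∫_0^π (u')² dx = 2*π.
||u||_{H^1}^2 = (8 + 3*π) + (2*π) = 8 + 5*π.


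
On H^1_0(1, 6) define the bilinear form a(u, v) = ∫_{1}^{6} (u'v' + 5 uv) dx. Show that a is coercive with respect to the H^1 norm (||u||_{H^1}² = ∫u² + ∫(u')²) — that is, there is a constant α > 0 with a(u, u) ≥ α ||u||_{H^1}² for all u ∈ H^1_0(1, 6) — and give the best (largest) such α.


α = 1

Coercivity of a(·,·) on H^1_0(1, 6) means a(u, u) ≥ α ||u||_{H^1}² for every u ∈ H^1_0.
The interval has length L = 5, and Poincaré/coercivity depend only on L. Here a(u, u) = ∫(u')² + (5)·∫u².
Here c = 5 ≥ 1, so a(u,u) = ∫(u')² + c∫u² ≥ ∫(u')² + ∫u² = ||u||_{H^1}², i.e. α = 1 works. No larger α is possible: a(u,u) ≥ α||u||_{H^1}² means (1−α)∫(u')² ≥ (α−c)∫u², and for the modes u_n = sin(nπ(x−x₀)/L) (x₀ the left endpoint) one has ∫u_n²/∫(u_n')² = (L/(nπ))² → 0, so a(u_n,u_n)/||u_n||_{H^1}² → 1. Hence the optimal constant is α = 1.
Therefore α = 1.


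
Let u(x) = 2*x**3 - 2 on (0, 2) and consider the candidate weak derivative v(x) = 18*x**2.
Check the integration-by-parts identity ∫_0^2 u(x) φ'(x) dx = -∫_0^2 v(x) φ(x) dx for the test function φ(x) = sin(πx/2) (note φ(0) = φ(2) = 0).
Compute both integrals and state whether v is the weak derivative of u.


LHS = -48/π + 192/π^3, RHS = -144/π + 576/π^3. No, v is not the weak derivative of u.

u(x) = 2*x**3 - 2, classical derivative u'(x) = 6*x**2.
φ(x) = sin(πx/2), so φ'(x) = π*cos(π*x/2)/2.
Note φ(0) = φ(2) = 0, so the boundary term u·φ vanishes.
LHS = ∫_0^2 u(x) φ'(x) dx = ∫_0^2 (π*x^3*cos(π*x/2) - π*cos(π*x/2)) dx. Term by term:
  ∫_0^2 -π*cos(π*x/2) dx = 0;  ∫_0^2 π*x^3*cos(π*x/2) dx = -48/π + 192/π^3.
Sum: 0 + -48/π + 192/π^3 = -48/π + 192/π^3.
So LHS = -48/π + 192/π^3.
∫_0^2 v(x) φ(x) dx = ∫_0^2 (18*x^2*sin(π*x/2)) dx. Term by term:
  ∫_0^2 18*x^2*sin(π*x/2) dx = -576/π^3 + 144/π.
So RHS = -∫_0^2 v(x) φ(x) dx = -144/π + 576/π^3.
LHS − RHS = -384/π^3 + 96/π ≠ 0, so the identity fails.
(For a valid weak derivative the identity must hold for EVERY test function, in particular this one. The failure shows v is NOT the weak derivative of u.)
Correct weak derivative would be u'(x) = 6*x**2.


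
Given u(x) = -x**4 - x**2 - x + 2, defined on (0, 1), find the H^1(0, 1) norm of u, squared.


||u||_{H^1}^2 = 8473/630

The H^1 norm (squared) on an interval (0, L) is
  ||u||_{H^1}^2 = ∫_0^L u(x)^2 dx + ∫_0^L u'(x)^2 dx.
Compute u'(x) = -4*x**3 - 2*x - 1.
Then u(x)^2 = x**8 + 2*x**6 + 2*x**5 - 3*x**4 + 2*x**3 - 3*x**2 - 4*x + 4 and u'(x)^2 = 16*x**6 + 16*x**4 + 8*x**3 + 4*x**2 + 4*x + 1.
Integrate each monomial from 0 to 1 using ∫_0^1 c·x^n dx = c·1^(n+1)/(n+1):
  ∫_0^1 u(x)^2 dx = ∫_0^1 (x^8 + 2*x^6 + 2*x^5 - 3*x^4 + 2*x^3 - 3*x^2 - 4*x + 4) dx. Term by term:
    ∫_0^1 x^8 dx = 1/9;  ∫_0^1 2*x^6 dx = 2/7;  ∫_0^1 2*x^5 dx = 1/3;
    ∫_0^1 -3*x^4 dx = -3/5;  ∫_0^1 2*x^3 dx = 1/2;  ∫_0^1 -3*x^2 dx = -1;
    ∫_0^1 -4*x dx = -2;  ∫_0^1 4 dx = 4.
  Sum: 1/9 + 2/7 + 1/3 − 3/5 + 1/2 − 1 − 2 + 4 = 1027/630.
  ∫_0^1 u'(x)^2 dx = ∫_0^1 (16*x^6 + 16*x^4 + 8*x^3 + 4*x^2 + 4*x + 1) dx. Term by term:
    ∫_0^1 16*x^6 dx = 16/7;  ∫_0^1 16*x^4 dx = 16/5;  ∫_0^1 8*x^3 dx = 2;
    ∫_0^1 4*x^2 dx = 4/3;  ∫_0^1 4*x dx = 2;  ∫_0^1 1 dx = 1.
  Sum: 16/7 + 16/5 + 2 + 4/3 + 2 + 1 = 1241/105.
Adding: ||u||_{H^1}^2 = 1027/630 + 1241/105 = 8473/630.


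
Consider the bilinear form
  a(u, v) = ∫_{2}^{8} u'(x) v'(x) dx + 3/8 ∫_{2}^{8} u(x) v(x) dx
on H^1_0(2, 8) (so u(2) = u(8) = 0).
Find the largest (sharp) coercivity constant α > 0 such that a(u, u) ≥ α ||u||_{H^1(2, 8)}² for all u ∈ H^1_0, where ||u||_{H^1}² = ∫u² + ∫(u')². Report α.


α = (π^2 + 27/2)/(π^2 + 36)

Coercivity of a(·,·) on H^1_0(2, 8) means a(u, u) ≥ α ||u||_{H^1}² for every u ∈ H^1_0.
The interval has length L = 6, and Poincaré/coercivity depend only on L. Here a(u, u) = ∫(u')² + (3/8)·∫u².
Here 0 < c = 3/8 < 1. The condition a(u,u) ≥ α||u||_{H^1}² reads (1−α)∫(u')² ≥ (α−c)∫u². Any admissible α is ≤ 1 (rapidly oscillating u have ∫u²/∫(u')² → 0), and α = 1 would force 0 ≥ (1−c)∫u², impossible since c < 1; so 1−α > 0. By the sharp Poincaré inequality on H^1_0 of an interval of length L, ∫(u')² ≥ (π/L)²∫u² with equality for the first sine mode sin(π(x−x₀)/L) (x₀ the left endpoint), so the inequality holds for all u iff (1−α)(π/L)² ≥ α − c, i.e. α ≤ ((π/L)² + c)/((π/L)² + 1) = (1 + c(L/π)²)/(1 + (L/π)²). With (π/L)² = π^2/36 and c = 3/8, the largest admissible constant is α = ((π/L)² + c)/((π/L)² + 1).
Simplifying, α = (π^2 + 27/2)/(π^2 + 36).


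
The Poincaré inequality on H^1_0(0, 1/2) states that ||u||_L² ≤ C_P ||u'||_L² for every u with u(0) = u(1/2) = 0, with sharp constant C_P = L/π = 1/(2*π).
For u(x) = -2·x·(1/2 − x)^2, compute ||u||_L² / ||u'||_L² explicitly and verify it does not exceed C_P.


||u||_L² / ||u'||_L² = sqrt(14)/28 < C_P = 1/(2*π).

u(x) = -2·x·(1/2 − x)^2, so u'(x) = (1 - 6*x)*(x - 1/2).
u(x) = -2·x·(1/2 − x)^2 vanishes at x = 0 and x = 1/2, so u ∈ H^1_0(0, 1/2). Differentiate via the product rule and integrate the resulting polynomials term by term.
  ∫_0^1/2 u² dx = ∫_0^1/2 (4*x^6 - 8*x^5 + 6*x^4 - 2*x^3 + x^2/4) dx. Term by term:
    ∫_0^1/2 4*x^6 dx = 1/224;  ∫_0^1/2 -8*x^5 dx = -1/48;  ∫_0^1/2 6*x^4 dx = 3/80;
    ∫_0^1/2 -2*x^3 dx = -1/32;  ∫_0^1/2 x^2/4 dx = 1/96.
  Sum: 1/224 − 1/48 + 3/80 − 1/32 + 1/96 = 1/3360.
  ∫_0^1/2 (u')² dx = ∫_0^1/2 (36*x^4 - 48*x^3 + 22*x^2 - 4*x + 1/4) dx. Term by term:
    ∫_0^1/2 36*x^4 dx = 9/40;  ∫_0^1/2 -48*x^3 dx = -3/4;  ∫_0^1/2 22*x^2 dx = 11/12;
    ∫_0^1/2 -4*x dx = -1/2;  ∫_0^1/2 1/4 dx = 1/8.
  Sum: 9/40 − 3/4 + 11/12 − 1/2 + 1/8 = 1/60.
∫_0^1/2 u² dx = 1/3360, so ||u||_L² = sqrt(210)/840.
∫_0^1/2 (u')² dx = 1/60, so ||u'||_L² = sqrt(15)/30.
Ratio ||u||_L² / ||u'||_L² = sqrt(14)/28.
Sharp Poincaré constant on H^1_0(0, 1/2) is C_P = L/π = 1/(2*π), achieved by sin(2*π·x).
A polynomial bump cannot attain the sharp Poincaré constant (only the first sine eigenfunction does), so the ratio is strictly less than C_P, consistent with ||u||_L² ≤ C_P ||u'||_L².


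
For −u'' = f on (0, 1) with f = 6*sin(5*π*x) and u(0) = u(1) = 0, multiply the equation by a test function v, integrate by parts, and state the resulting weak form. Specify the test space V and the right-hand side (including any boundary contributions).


V = H^1_0(0, 1) (so v(0) = v(1) = 0); weak form: ∫_0^1 u'v' dx = ∫_0^1 (6*sin(5*π*x)) v dx for all v ∈ V.

Multiply both sides by a test function v and integrate from 0 to 1:
  ∫_0^1 −u''(x) v(x) dx = ∫_0^1 f(x) v(x) dx.
Integrate the LHS by parts once:
  ∫_0^1 −u'' v dx = −[u'(x) v(x)]_0^1 + ∫_0^1 u'(x) v'(x) dx.
Thus ∫_0^1 u'(x) v'(x) dx = ∫_0^1 f(x) v(x) dx + [u'(x) v(x)]_0^1.
Choose V so that boundary terms are either known or forced to vanish.
u is Dirichlet: u(0) = u(1) = 0. Let V = H^1_0(0, 1); then v(0) = v(1) = 0, and [u' v]_0^1 = 0.
Weak formulation: find u (satisfying any essential BC) such that ∫_0^1 u'(x) v'(x) dx = ∫_0^1 f v dx for all v ∈ V.
Substituting f(x) = 6*sin(5*π*x), the right-hand side is ∫_0^1 (6*sin(5*π*x)) v dx.


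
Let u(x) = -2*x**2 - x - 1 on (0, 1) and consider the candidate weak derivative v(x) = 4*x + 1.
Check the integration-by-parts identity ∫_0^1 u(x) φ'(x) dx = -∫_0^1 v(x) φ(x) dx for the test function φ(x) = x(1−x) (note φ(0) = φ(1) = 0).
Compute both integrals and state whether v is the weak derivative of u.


LHS = 1/2, RHS = -1/2. No, v is not the weak derivative of u.

u(x) = -2*x**2 - x - 1, classical derivative u'(x) = -4*x - 1.
φ(x) = x(1−x), so φ'(x) = 1 - 2*x.
Note φ(0) = φ(1) = 0, so the boundary term u·φ vanishes.
LHS = ∫_0^1 u(x) φ'(x) dx = ∫_0^1 (4*x^3 + x - 1) dx. Term by term:
  ∫_0^1 4*x^3 dx = 1;  ∫_0^1 x dx = 1/2;  ∫_0^1 -1 dx = -1.
Sum: 1 + 1/2 − 1 = 1/2.
So LHS = 1/2.
∫_0^1 v(x) φ(x) dx = ∫_0^1 (-4*x^3 + 3*x^2 + x) dx. Term by term:
  ∫_0^1 -4*x^3 dx = -1;  ∫_0^1 3*x^2 dx = 1;  ∫_0^1 x dx = 1/2.
Sum: -1 + 1 + 1/2 = 1/2.
So RHS = -∫_0^1 v(x) φ(x) dx = -1/2.
LHS − RHS = 1 ≠ 0, so the identity fails.
(For a valid weak derivative the identity must hold for EVERY test function, in particular this one. The failure shows v is NOT the weak derivative of u.)
Correct weak derivative would be u'(x) = -4*x - 1.


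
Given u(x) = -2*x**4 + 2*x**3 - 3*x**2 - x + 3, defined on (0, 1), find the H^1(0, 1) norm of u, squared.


||u||_{H^1}^2 = 3071/126

The H^1 norm (squared) on an interval (0, L) is
  ||u||_{H^1}^2 = ∫_0^L u(x)^2 dx + ∫_0^L u'(x)^2 dx.
Compute u'(x) = -8*x**3 + 6*x**2 - 6*x - 1.
Then u(x)^2 = 4*x**8 - 8*x**7 + 16*x**6 - 8*x**5 - 7*x**4 + 18*x**3 - 17*x**2 - 6*x + 9 and u'(x)^2 = 64*x**6 - 96*x**5 + 132*x**4 - 56*x**3 + 24*x**2 + 12*x + 1.
Integrate each monomial from 0 to 1 using ∫_0^1 c·x^n dx = c·1^(n+1)/(n+1):
  ∫_0^1 u(x)^2 dx = ∫_0^1 (4*x^8 - 8*x^7 + 16*x^6 - 8*x^5 - 7*x^4 + 18*x^3 - 17*x^2 - 6*x + 9) dx. Term by term:
    ∫_0^1 4*x^8 dx = 4/9;  ∫_0^1 -8*x^7 dx = -1;  ∫_0^1 16*x^6 dx = 16/7;
    ∫_0^1 -8*x^5 dx = -4/3;  ∫_0^1 -7*x^4 dx = -7/5;  ∫_0^1 18*x^3 dx = 9/2;
    ∫_0^1 -17*x^2 dx = -17/3;  ∫_0^1 -6*x dx = -3;  ∫_0^1 9 dx = 9.
  Sum: 4/9 − 1 + 16/7 − 4/3 − 7/5 + 9/2 − 17/3 − 3 + 9 = 2413/630.
  ∫_0^1 u'(x)^2 dx = ∫_0^1 (64*x^6 - 96*x^5 + 132*x^4 - 56*x^3 + 24*x^2 + 12*x + 1) dx. Term by term:
    ∫_0^1 64*x^6 dx = 64/7;  ∫_0^1 -96*x^5 dx = -16;  ∫_0^1 132*x^4 dx = 132/5;
    ∫_0^1 -56*x^3 dx = -14;  ∫_0^1 24*x^2 dx = 8;  ∫_0^1 12*x dx = 6;
    ∫_0^1 1 dx = 1.
  Sum: 64/7 − 16 + 132/5 − 14 + 8 + 6 + 1 = 719/35.
Adding: ||u||_{H^1}^2 = 2413/630 + 719/35 = 3071/126.


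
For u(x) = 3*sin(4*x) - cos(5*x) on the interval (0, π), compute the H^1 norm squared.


||u||_{H^1(0,π)}^2 = 416/3 + 179*π/2

u'(x) = 5*sin(5*x) + 12*cos(4*x).
Expand u² and (u')² and integrate term by term on (0, π), using: for integers n ≥ 1, ∫_0^π sin²(nx) dx = ∫_0^π cos²(nx) dx = π/2; for n ≠ n', ∫_0^π sin(nx)sin(n'x) dx = ∫_0^π cos(nx)cos(n'x) dx = 0; and by product-to-sum, ∫_0^π sin(nx)cos(n'x) dx = ½∫_0^π [sin((n+n')x) + sin((n−n')x)] dx, which is 0 when n+n' is even and 2n/(n²−n'²) when n+n' is odd (it need not vanish on (0, π)).
  u² squared terms: (-1)²·∫cos(5x)² dx = 1·π/2 = π/2;  (3)²·∫sin(4x)² dx = 9·π/2 = 9*π/2.
  u² cross terms: 2·(-1)·(3)·∫cos(5x)·sin(4x) dx = -6·(-8/9) = 16/3.
  So ∫_0^π u² dx = π/2 + 9*π/2 + 16/3 = 16/3 + 5*π.
  (u')² squared terms: (5)²·∫sin(5x)² dx = 25·π/2 = 25*π/2;  (12)²·∫cos(4x)² dx = 144·π/2 = 72*π.
  (u')² cross terms: 2·(5)·(12)·∫sin(5x)·cos(4x) dx = 120·(10/9) = 400/3.
  So ∫_0^π (u')² dx = 25*π/2 + 72*π + 400/3 = 400/3 + 169*π/2.
||u||_{H^1}^2 = (16/3 + 5*π) + (400/3 + 169*π/2) = 416/3 + 179*π/2.


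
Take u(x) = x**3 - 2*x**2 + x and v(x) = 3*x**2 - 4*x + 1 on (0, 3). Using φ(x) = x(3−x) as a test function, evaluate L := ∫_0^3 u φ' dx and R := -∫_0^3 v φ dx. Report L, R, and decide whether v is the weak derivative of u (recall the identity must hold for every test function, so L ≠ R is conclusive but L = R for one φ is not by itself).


LHS = -279/20, RHS = -279/20. Yes, v = u' weakly.

u(x) = x**3 - 2*x**2 + x, classical derivative u'(x) = 3*x**2 - 4*x + 1.
φ(x) = x(3−x), so φ'(x) = 3 - 2*x.
Note φ(0) = φ(3) = 0, so the boundary term u·φ vanishes.
LHS = ∫_0^3 u(x) φ'(x) dx = ∫_0^3 (-2*x^4 + 7*x^3 - 8*x^2 + 3*x) dx. Term by term:
  ∫_0^3 -2*x^4 dx = -486/5;  ∫_0^3 7*x^3 dx = 567/4;  ∫_0^3 -8*x^2 dx = -72;
  ∫_0^3 3*x dx = 27/2.
Sum: -486/5 + 567/4 − 72 + 27/2 = -279/20.
So LHS = -279/20.
∫_0^3 v(x) φ(x) dx = ∫_0^3 (-3*x^4 + 13*x^3 - 13*x^2 + 3*x) dx. Term by term:
  ∫_0^3 -3*x^4 dx = -729/5;  ∫_0^3 13*x^3 dx = 1053/4;  ∫_0^3 -13*x^2 dx = -117;
  ∫_0^3 3*x dx = 27/2.
Sum: -729/5 + 1053/4 − 117 + 27/2 = 279/20.
So RHS = -∫_0^3 v(x) φ(x) dx = -279/20.
LHS = RHS, so the identity holds for this test φ.
Moreover u is smooth here and v(x) = u'(x) = 3*x**2 - 4*x + 1 pointwise, so the identity holds for every test function. Hence v is the weak derivative of u.


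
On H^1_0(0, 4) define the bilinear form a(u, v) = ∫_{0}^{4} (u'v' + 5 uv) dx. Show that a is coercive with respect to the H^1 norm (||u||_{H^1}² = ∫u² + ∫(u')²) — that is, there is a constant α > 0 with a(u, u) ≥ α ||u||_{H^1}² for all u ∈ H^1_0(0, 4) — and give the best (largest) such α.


α = 1

Coercivity of a(·,·) on H^1_0(0, 4) means a(u, u) ≥ α ||u||_{H^1}² for every u ∈ H^1_0.
The interval has length L = 4, and Poincaré/coercivity depend only on L. Here a(u, u) = ∫(u')² + (5)·∫u².
Here c = 5 ≥ 1, so a(u,u) = ∫(u')² + c∫u² ≥ ∫(u')² + ∫u² = ||u||_{H^1}², i.e. α = 1 works. No larger α is possible: a(u,u) ≥ α||u||_{H^1}² means (1−α)∫(u')² ≥ (α−c)∫u², and for the modes u_n = sin(nπ(x−x₀)/L) (x₀ the left endpoint) one has ∫u_n²/∫(u_n')² = (L/(nπ))² → 0, so a(u_n,u_n)/||u_n||_{H^1}² → 1. Hence the optimal constant is α = 1.
Therefore α = 1.


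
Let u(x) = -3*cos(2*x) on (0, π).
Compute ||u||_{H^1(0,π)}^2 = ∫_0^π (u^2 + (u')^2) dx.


||u||_{H^1(0,π)}^2 = 45*π/2

u'(x) = 6*sin(2*x).
Expand u² and (u')² and integrate term by term on (0, π), using: for integers n ≥ 1, ∫_0^π sin²(nx) dx = ∫_0^π cos²(nx) dx = π/2; for n ≠ n', ∫_0^π sin(nx)sin(n'x) dx = ∫_0^π cos(nx)cos(n'x) dx = 0; and by product-to-sum, ∫_0^π sin(nx)cos(n'x) dx = ½∫_0^π [sin((n+n')x) + sin((n−n')x)] dx, which is 0 when n+n' is even and 2n/(n²−n'²) when n+n' is odd (it need not vanish on (0, π)).
  u² squared terms: (-3)²·∫cos(2x)² dx = 9·π/2 = 9*π/2.
  So ∫_0^π u² dx = 9*π/2.
  (u')² squared terms: (6)²·∫sin(2x)² dx = 36·π/2 = 18*π.
  So ∫_0^π (u')² dx = 18*π.
||u||_{H^1}^2 = (9*π/2) + (18*π) = 45*π/2.


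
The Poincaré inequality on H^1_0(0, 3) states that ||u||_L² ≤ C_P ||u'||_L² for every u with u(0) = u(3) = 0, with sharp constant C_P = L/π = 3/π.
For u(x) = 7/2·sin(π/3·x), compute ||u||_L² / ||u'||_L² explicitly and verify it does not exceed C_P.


||u||_L² / ||u'||_L² = 3/π = C_P.

u(x) = 7/2·sin(π/3·x), so u'(x) = 7*π*cos(π*x/3)/6.
Writing u(x) = A·sin(kπx/L) with A = 7/2 and k = 1, use ∫_0^L sin²(kπx/L) dx = L/2 and ∫_0^L cos²(kπx/L) dx = L/2.
u² = 49/4·sin²(π/3·x) and (u')² = 49*π^2/36·cos²(π/3·x), and each of sin², cos² integrates to L/2 = 3/2 over (0, 3).
∫_0^3 u² dx = 147/8, so ||u||_L² = 7*sqrt(6)/4.
∫_0^3 (u')² dx = 49*π^2/24, so ||u'||_L² = 7*sqrt(6)*π/12.
Ratio ||u||_L² / ||u'||_L² = 3/π.
Sharp Poincaré constant on H^1_0(0, 3) is C_P = L/π = 3/π, achieved by sin(π/3·x).
This is the k = 1 eigenfunction (up to amplitude), so the ratio equals the sharp Poincaré constant exactly.


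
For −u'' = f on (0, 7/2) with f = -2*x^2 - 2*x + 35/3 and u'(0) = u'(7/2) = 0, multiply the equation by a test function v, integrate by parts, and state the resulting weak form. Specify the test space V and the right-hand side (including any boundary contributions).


V = H^1(0, 7/2) (no boundary constraint on v; u is determined up to an additive constant); weak form: ∫_0^7/2 u'v' dx = ∫_0^7/2 (-2*x^2 - 2*x + 35/3) v dx for all v ∈ V.

Multiply both sides by a test function v and integrate from 0 to 7/2:
  ∫_0^7/2 −u''(x) v(x) dx = ∫_0^7/2 f(x) v(x) dx.
Integrate the LHS by parts once:
  ∫_0^7/2 −u'' v dx = −[u'(x) v(x)]_0^7/2 + ∫_0^7/2 u'(x) v'(x) dx.
Thus ∫_0^7/2 u'(x) v'(x) dx = ∫_0^7/2 f(x) v(x) dx + [u'(x) v(x)]_0^7/2.
Choose V so that boundary terms are either known or forced to vanish.
u has homogeneous Neumann: u'(0) = u'(7/2) = 0. So [u' v]_0^7/2 = 0·v(7/2) − 0·v(0) = 0 for any v; take V = H^1(0, 7/2).
Weak formulation: find u (satisfying any essential BC) such that ∫_0^7/2 u'(x) v'(x) dx = ∫_0^7/2 f v dx for all v ∈ V (homogeneous Neumann, so boundary terms vanish).
Substituting f(x) = -2*x^2 - 2*x + 35/3, the right-hand side is ∫_0^7/2 (-2*x^2 - 2*x + 35/3) v dx.
Compatibility check (pure Neumann): taking v ≡ 1 ∈ V gives 0 = ∫_0^7/2 f dx + (0) − (0), i.e. ∫_0^7/2 f dx must equal u'(0) − u'(7/2) = 0. Indeed ∫_0^7/2 (-2*x^2 - 2*x + 35/3) dx = 0, so the data are compatible. The solution is then unique only up to an additive constant (fix it e.g. by requiring ∫_0^7/2 u dx = 0).


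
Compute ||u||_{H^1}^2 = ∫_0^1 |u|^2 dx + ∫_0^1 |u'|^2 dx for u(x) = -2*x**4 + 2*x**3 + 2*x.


||u||_{H^1}^2 = 1877/315

The H^1 norm (squared) on an interval (0, L) is
  ||u||_{H^1}^2 = ∫_0^L u(x)^2 dx + ∫_0^L u'(x)^2 dx.
Compute u'(x) = -8*x**3 + 6*x**2 + 2.
Then u(x)^2 = 4*x**8 - 8*x**7 + 4*x**6 - 8*x**5 + 8*x**4 + 4*x**2 and u'(x)^2 = 64*x**6 - 96*x**5 + 36*x**4 - 32*x**3 + 24*x**2 + 4.
Integrate each monomial from 0 to 1 using ∫_0^1 c·x^n dx = c·1^(n+1)/(n+1):
  ∫_0^1 u(x)^2 dx = ∫_0^1 (4*x^8 - 8*x^7 + 4*x^6 - 8*x^5 + 8*x^4 + 4*x^2) dx. Term by term:
    ∫_0^1 4*x^8 dx = 4/9;  ∫_0^1 -8*x^7 dx = -1;  ∫_0^1 4*x^6 dx = 4/7;
    ∫_0^1 -8*x^5 dx = -4/3;  ∫_0^1 8*x^4 dx = 8/5;  ∫_0^1 4*x^2 dx = 4/3.
  Sum: 4/9 − 1 + 4/7 − 4/3 + 8/5 + 4/3 = 509/315.
  ∫_0^1 u'(x)^2 dx = ∫_0^1 (64*x^6 - 96*x^5 + 36*x^4 - 32*x^3 + 24*x^2 + 4) dx. Term by term:
    ∫_0^1 64*x^6 dx = 64/7;  ∫_0^1 -96*x^5 dx = -16;  ∫_0^1 36*x^4 dx = 36/5;
    ∫_0^1 -32*x^3 dx = -8;  ∫_0^1 24*x^2 dx = 8;  ∫_0^1 4 dx = 4.
  Sum: 64/7 − 16 + 36/5 − 8 + 8 + 4 = 152/35.
Adding: ||u||_{H^1}^2 = 509/315 + 152/35 = 1877/315.


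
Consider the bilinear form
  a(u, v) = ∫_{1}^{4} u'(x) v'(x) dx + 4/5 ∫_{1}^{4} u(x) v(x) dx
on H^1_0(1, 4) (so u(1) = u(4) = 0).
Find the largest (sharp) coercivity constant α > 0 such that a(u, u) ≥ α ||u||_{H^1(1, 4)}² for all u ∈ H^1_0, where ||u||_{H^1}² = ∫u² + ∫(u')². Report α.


α = (36/5 + π^2)/(9 + π^2)

Coercivity of a(·,·) on H^1_0(1, 4) means a(u, u) ≥ α ||u||_{H^1}² for every u ∈ H^1_0.
The interval has length L = 3, and Poincaré/coercivity depend only on L. Here a(u, u) = ∫(u')² + (4/5)·∫u².
Here 0 < c = 4/5 < 1. The condition a(u,u) ≥ α||u||_{H^1}² reads (1−α)∫(u')² ≥ (α−c)∫u². Any admissible α is ≤ 1 (rapidly oscillating u have ∫u²/∫(u')² → 0), and α = 1 would force 0 ≥ (1−c)∫u², impossible since c < 1; so 1−α > 0. By the sharp Poincaré inequality on H^1_0 of an interval of length L, ∫(u')² ≥ (π/L)²∫u² with equality for the first sine mode sin(π(x−x₀)/L) (x₀ the left endpoint), so the inequality holds for all u iff (1−α)(π/L)² ≥ α − c, i.e. α ≤ ((π/L)² + c)/((π/L)² + 1) = (1 + c(L/π)²)/(1 + (L/π)²). With (π/L)² = π^2/9 and c = 4/5, the largest admissible constant is α = ((π/L)² + c)/((π/L)² + 1).
Simplifying, α = (36/5 + π^2)/(9 + π^2).


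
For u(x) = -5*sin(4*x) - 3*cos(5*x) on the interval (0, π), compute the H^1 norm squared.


||u||_{H^1(0,π)}^2 = -2080/3 + 659*π/2

u'(x) = 15*sin(5*x) - 20*cos(4*x).
Expand u² and (u')² and integrate term by term on (0, π), using: for integers n ≥ 1, ∫_0^π sin²(nx) dx = ∫_0^π cos²(nx) dx = π/2; for n ≠ n', ∫_0^π sin(nx)sin(n'x) dx = ∫_0^π cos(nx)cos(n'x) dx = 0; and by product-to-sum, ∫_0^π sin(nx)cos(n'x) dx = ½∫_0^π [sin((n+n')x) + sin((n−n')x)] dx, which is 0 when n+n' is even and 2n/(n²−n'²) when n+n' is odd (it need not vanish on (0, π)).
  u² squared terms: (-5)²·∫sin(4x)² dx = 25·π/2 = 25*π/2;  (-3)²·∫cos(5x)² dx = 9·π/2 = 9*π/2.
  u² cross terms: 2·(-5)·(-3)·∫sin(4x)·cos(5x) dx = 30·(-8/9) = -80/3.
  So ∫_0^π u² dx = 25*π/2 + 9*π/2 − 80/3 = -80/3 + 17*π.
  (u')² squared terms: (-20)²·∫cos(4x)² dx = 400·π/2 = 200*π;  (15)²·∫sin(5x)² dx = 225·π/2 = 225*π/2.
  (u')² cross terms: 2·(-20)·(15)·∫cos(4x)·sin(5x) dx = -600·(10/9) = -2000/3.
  So ∫_0^π (u')² dx = 200*π + 225*π/2 − 2000/3 = -2000/3 + 625*π/2.
||u||_{H^1}^2 = (-80/3 + 17*π) + (-2000/3 + 625*π/2) = -2080/3 + 659*π/2.


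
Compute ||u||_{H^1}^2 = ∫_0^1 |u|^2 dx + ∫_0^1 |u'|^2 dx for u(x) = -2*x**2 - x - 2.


||u||_{H^1}^2 = 317/15

The H^1 norm (squared) on an interval (0, L) is
  ||u||_{H^1}^2 = ∫_0^L u(x)^2 dx + ∫_0^L u'(x)^2 dx.
Compute u'(x) = -4*x - 1.
Then u(x)^2 = 4*x**4 + 4*x**3 + 9*x**2 + 4*x + 4 and u'(x)^2 = 16*x**2 + 8*x + 1.
Integrate each monomial from 0 to 1 using ∫_0^1 c·x^n dx = c·1^(n+1)/(n+1):
  ∫_0^1 u(x)^2 dx = ∫_0^1 (4*x^4 + 4*x^3 + 9*x^2 + 4*x + 4) dx. Term by term:
    ∫_0^1 4*x^4 dx = 4/5;  ∫_0^1 4*x^3 dx = 1;  ∫_0^1 9*x^2 dx = 3;
    ∫_0^1 4*x dx = 2;  ∫_0^1 4 dx = 4.
  Sum: 4/5 + 1 + 3 + 2 + 4 = 54/5.
  ∫_0^1 u'(x)^2 dx = ∫_0^1 (16*x^2 + 8*x + 1) dx. Term by term:
    ∫_0^1 16*x^2 dx = 16/3;  ∫_0^1 8*x dx = 4;  ∫_0^1 1 dx = 1.
  Sum: 16/3 + 4 + 1 = 31/3.
Adding: ||u||_{H^1}^2 = 54/5 + 31/3 = 317/15.


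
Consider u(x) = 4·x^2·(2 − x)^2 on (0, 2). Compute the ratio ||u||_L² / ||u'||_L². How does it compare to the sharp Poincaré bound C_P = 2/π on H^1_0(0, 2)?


||u||_L² / ||u'||_L² = sqrt(3)/3 < C_P = 2/π.

u(x) = 4·x^2·(2 − x)^2, so u'(x) = 16*x*(x - 2)*(x - 1).
u(x) = 4·x^2·(2 − x)^2 vanishes at x = 0 and x = 2, so u ∈ H^1_0(0, 2). Differentiate via the product rule and integrate the resulting polynomials term by term.
  ∫_0^2 u² dx = ∫_0^2 (16*x^8 - 128*x^7 + 384*x^6 - 512*x^5 + 256*x^4) dx. Term by term:
    ∫_0^2 16*x^8 dx = 8192/9;  ∫_0^2 -128*x^7 dx = -4096;  ∫_0^2 384*x^6 dx = 49152/7;
    ∫_0^2 -512*x^5 dx = -16384/3;  ∫_0^2 256*x^4 dx = 8192/5.
  Sum: 8192/9 − 4096 + 49152/7 − 16384/3 + 8192/5 = 4096/315.
  ∫_0^2 (u')² dx = ∫_0^2 (256*x^6 - 1536*x^5 + 3328*x^4 - 3072*x^3 + 1024*x^2) dx. Term by term:
    ∫_0^2 256*x^6 dx = 32768/7;  ∫_0^2 -1536*x^5 dx = -16384;  ∫_0^2 3328*x^4 dx = 106496/5;
    ∫_0^2 -3072*x^3 dx = -12288;  ∫_0^2 1024*x^2 dx = 8192/3.
  Sum: 32768/7 − 16384 + 106496/5 − 12288 + 8192/3 = 4096/105.
∫_0^2 u² dx = 4096/315, so ||u||_L² = 64*sqrt(35)/105.
∫_0^2 (u')² dx = 4096/105, so ||u'||_L² = 64*sqrt(105)/105.
Ratio ||u||_L² / ||u'||_L² = sqrt(3)/3.
Sharp Poincaré constant on H^1_0(0, 2) is C_P = L/π = 2/π, achieved by sin(π/2·x).
A polynomial bump cannot attain the sharp Poincaré constant (only the first sine eigenfunction does), so the ratio is strictly less than C_P, consistent with ||u||_L² ≤ C_P ||u'||_L².


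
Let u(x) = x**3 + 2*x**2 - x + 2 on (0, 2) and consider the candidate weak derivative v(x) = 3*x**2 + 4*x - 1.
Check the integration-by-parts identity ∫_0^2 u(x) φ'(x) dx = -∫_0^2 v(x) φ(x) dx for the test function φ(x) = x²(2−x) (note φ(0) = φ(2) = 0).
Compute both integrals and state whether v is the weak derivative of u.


LHS = -172/15, RHS = -172/15. Yes, v = u' weakly.

u(x) = x**3 + 2*x**2 - x + 2, classical derivative u'(x) = 3*x**2 + 4*x - 1.
φ(x) = x²(2−x), so φ'(x) = x*(4 - 3*x).
Note φ(0) = φ(2) = 0, so the boundary term u·φ vanishes.
LHS = ∫_0^2 u(x) φ'(x) dx = ∫_0^2 (-3*x^5 - 2*x^4 + 11*x^3 - 10*x^2 + 8*x) dx. Term by term:
  ∫_0^2 -3*x^5 dx = -32;  ∫_0^2 -2*x^4 dx = -64/5;  ∫_0^2 11*x^3 dx = 44;
  ∫_0^2 -10*x^2 dx = -80/3;  ∫_0^2 8*x dx = 16.
Sum: -32 − 64/5 + 44 − 80/3 + 16 = -172/15.
So LHS = -172/15.
∫_0^2 v(x) φ(x) dx = ∫_0^2 (-3*x^5 + 2*x^4 + 9*x^3 - 2*x^2) dx. Term by term:
  ∫_0^2 -3*x^5 dx = -32;  ∫_0^2 2*x^4 dx = 64/5;  ∫_0^2 9*x^3 dx = 36;
  ∫_0^2 -2*x^2 dx = -16/3.
Sum: -32 + 64/5 + 36 − 16/3 = 172/15.
So RHS = -∫_0^2 v(x) φ(x) dx = -172/15.
LHS = RHS, so the identity holds for this test φ.
Moreover u is smooth here and v(x) = u'(x) = 3*x**2 + 4*x - 1 pointwise, so the identity holds for every test function. Hence v is the weak derivative of u.


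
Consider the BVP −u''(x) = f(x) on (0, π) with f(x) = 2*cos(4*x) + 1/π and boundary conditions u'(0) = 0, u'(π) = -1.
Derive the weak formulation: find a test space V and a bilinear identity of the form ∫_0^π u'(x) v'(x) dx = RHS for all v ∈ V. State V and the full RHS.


V = H^1(0, π) (v unrestricted at boundary; u is determined up to an additive constant); weak form: ∫_0^π u'v' dx = ∫_0^π (2*cos(4*x) + 1/π) v dx − v(π) for all v ∈ V.

Multiply both sides by a test function v and integrate from 0 to π:
  ∫_0^π −u''(x) v(x) dx = ∫_0^π f(x) v(x) dx.
Integrate the LHS by parts once:
  ∫_0^π −u'' v dx = −[u'(x) v(x)]_0^π + ∫_0^π u'(x) v'(x) dx.
Thus ∫_0^π u'(x) v'(x) dx = ∫_0^π f(x) v(x) dx + [u'(x) v(x)]_0^π.
Choose V so that boundary terms are either known or forced to vanish.
u has inhomogeneous Neumann u'(0) = 0, u'(π) = -1. [u' v]_0^π = (-1)·v(π) − (0)·v(0) = − v(π). Take V = H^1(0, π); boundary term becomes part of RHS.
Weak formulation: find u (satisfying any essential BC) such that ∫_0^π u'(x) v'(x) dx = ∫_0^π f v dx − v(π) for all v ∈ V (Neumann data are natural BCs: they enter the RHS as boundary terms).
Substituting f(x) = 2*cos(4*x) + 1/π, the right-hand side is ∫_0^π (2*cos(4*x) + 1/π) v dx − v(π).
Compatibility check (pure Neumann): taking v ≡ 1 ∈ V gives 0 = ∫_0^π f dx + (-1) − (0), i.e. ∫_0^π f dx must equal u'(0) − u'(π) = 1. Indeed ∫_0^π (2*cos(4*x) + 1/π) dx = 1, so the data are compatible. The solution is then unique only up to an additive constant (fix it e.g. by requiring ∫_0^π u dx = 0).


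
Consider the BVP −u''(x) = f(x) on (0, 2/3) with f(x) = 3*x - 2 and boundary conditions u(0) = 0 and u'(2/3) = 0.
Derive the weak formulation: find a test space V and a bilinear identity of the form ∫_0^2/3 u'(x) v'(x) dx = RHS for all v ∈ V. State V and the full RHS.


V = {v ∈ H^1(0, 2/3) : v(0) = 0} (test functions vanish at x = 0 where u is specified); weak form: ∫_0^2/3 u'v' dx = ∫_0^2/3 (3*x - 2) v dx for all v ∈ V.

Multiply both sides by a test function v and integrate from 0 to 2/3:
  ∫_0^2/3 −u''(x) v(x) dx = ∫_0^2/3 f(x) v(x) dx.
Integrate the LHS by parts once:
  ∫_0^2/3 −u'' v dx = −[u'(x) v(x)]_0^2/3 + ∫_0^2/3 u'(x) v'(x) dx.
Thus ∫_0^2/3 u'(x) v'(x) dx = ∫_0^2/3 f(x) v(x) dx + [u'(x) v(x)]_0^2/3.
Choose V so that boundary terms are either known or forced to vanish.
Mixed BC: u(0) = 0 (Dirichlet) and u'(2/3) = 0 (Neumann). Define V = {v ∈ H^1(0, 2/3) : v(0) = 0}. Then [u' v]_0^2/3 = u'(2/3)·v(2/3) − u'(0)·0 = 0.
Weak formulation: find u (satisfying any essential BC) such that ∫_0^2/3 u'(x) v'(x) dx = ∫_0^2/3 f v dx for all v ∈ V (Dirichlet at 0 absorbed into V; the Neumann datum at x = 2/3 is zero, so no boundary term remains).
Substituting f(x) = 3*x - 2, the right-hand side is ∫_0^2/3 (3*x - 2) v dx.


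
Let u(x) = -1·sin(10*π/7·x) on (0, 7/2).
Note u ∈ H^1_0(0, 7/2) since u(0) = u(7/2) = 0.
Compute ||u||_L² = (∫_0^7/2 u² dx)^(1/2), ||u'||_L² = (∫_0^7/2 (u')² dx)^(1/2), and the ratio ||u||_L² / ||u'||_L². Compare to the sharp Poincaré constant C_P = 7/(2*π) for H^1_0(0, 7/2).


||u||_L² / ||u'||_L² = 7/(10*π) < C_P = 7/(2*π).

u(x) = -1·sin(10*π/7·x), so u'(x) = -10*π*cos(10*π*x/7)/7.
Writing u(x) = A·sin(kπx/L) with A = -1 and k = 5, use ∫_0^L sin²(kπx/L) dx = L/2 and ∫_0^L cos²(kπx/L) dx = L/2.
u² = 1·sin²(10*π/7·x) and (u')² = 100*π^2/49·cos²(10*π/7·x), and each of sin², cos² integrates to L/2 = 7/4 over (0, 7/2).
∫_0^7/2 u² dx = 7/4, so ||u||_L² = sqrt(7)/2.
∫_0^7/2 (u')² dx = 25*π^2/7, so ||u'||_L² = 5*sqrt(7)*π/7.
Ratio ||u||_L² / ||u'||_L² = 7/(10*π).
Sharp Poincaré constant on H^1_0(0, 7/2) is C_P = L/π = 7/(2*π), achieved by sin(2*π/7·x).
This is the k = 5 harmonic; the ratio L/(kπ) is strictly less than C_P = L/π, consistent with the sharp inequality ||u||_L² ≤ C_P ||u'||_L².


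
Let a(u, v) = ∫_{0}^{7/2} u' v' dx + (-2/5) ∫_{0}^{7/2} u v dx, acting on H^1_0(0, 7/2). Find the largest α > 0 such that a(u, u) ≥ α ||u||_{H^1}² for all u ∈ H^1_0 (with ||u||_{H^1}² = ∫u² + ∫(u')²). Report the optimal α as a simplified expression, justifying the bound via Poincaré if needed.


α = 2*(-49 + 10*π^2)/(5*(4*π^2 + 49))

Coercivity of a(·,·) on H^1_0(0, 7/2) means a(u, u) ≥ α ||u||_{H^1}² for every u ∈ H^1_0.
The interval has length L = 7/2, and Poincaré/coercivity depend only on L. Here a(u, u) = ∫(u')² + (-2/5)·∫u².
Here c = -2/5 < 0 with |c| < (π/L)² = 4*π^2/49, so coercivity still holds. The condition a(u,u) ≥ α||u||_{H^1}² reads (1−α)∫(u')² ≥ (α−c)∫u². Any admissible α is ≤ 1 (rapidly oscillating u have ∫u²/∫(u')² → 0), and α = 1 would force 0 ≥ (1−c)∫u², impossible since c < 1; so 1−α > 0. By the sharp Poincaré inequality on H^1_0 of an interval of length L, ∫(u')² ≥ (π/L)²∫u² with equality for the first sine mode sin(π(x−x₀)/L) (x₀ the left endpoint), so the inequality holds for all u iff (1−α)(π/L)² ≥ α − c, i.e. α ≤ ((π/L)² + c)/((π/L)² + 1) = (1 + c(L/π)²)/(1 + (L/π)²). (Direct route, valid since c ≤ 0: Poincaré gives c∫u² ≥ c(L/π)²∫(u')², so a(u,u) ≥ (1 + c(L/π)²)∫(u')², while ||u||_{H^1}² ≤ (1 + (L/π)²)∫(u')²; dividing yields the same α.) With (π/L)² = 4*π^2/49 and c = -2/5, the largest admissible constant is α = ((π/L)² + c)/((π/L)² + 1).
Simplifying, α = 2*(-49 + 10*π^2)/(5*(4*π^2 + 49)).


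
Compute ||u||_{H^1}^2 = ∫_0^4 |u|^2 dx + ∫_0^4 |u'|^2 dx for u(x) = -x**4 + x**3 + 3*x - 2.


||u||_{H^1}^2 = 10925468/315

The H^1 norm (squared) on an interval (0, L) is
  ||u||_{H^1}^2 = ∫_0^L u(x)^2 dx + ∫_0^L u'(x)^2 dx.
Compute u'(x) = -4*x**3 + 3*x**2 + 3.
Then u(x)^2 = x**8 - 2*x**7 + x**6 - 6*x**5 + 10*x**4 - 4*x**3 + 9*x**2 - 12*x + 4 and u'(x)^2 = 16*x**6 - 24*x**5 + 9*x**4 - 24*x**3 + 18*x**2 + 9.
Integrate each monomial from 0 to 4 using ∫_0^4 c·x^n dx = c·4^(n+1)/(n+1):
  ∫_0^4 u(x)^2 dx = ∫_0^4 (x^8 - 2*x^7 + x^6 - 6*x^5 + 10*x^4 - 4*x^3 + 9*x^2 - 12*x + 4) dx. Term by term:
    ∫_0^4 x^8 dx = 262144/9;  ∫_0^4 -2*x^7 dx = -16384;  ∫_0^4 x^6 dx = 16384/7;
    ∫_0^4 -6*x^5 dx = -4096;  ∫_0^4 10*x^4 dx = 2048;  ∫_0^4 -4*x^3 dx = -256;
    ∫_0^4 9*x^2 dx = 192;  ∫_0^4 -12*x dx = -96;  ∫_0^4 4 dx = 16.
  Sum: 262144/9 − 16384 + 16384/7 − 4096 + 2048 − 256 + 192 − 96 + 16 = 812176/63.
  ∫_0^4 u'(x)^2 dx = ∫_0^4 (16*x^6 - 24*x^5 + 9*x^4 - 24*x^3 + 18*x^2 + 9) dx. Term by term:
    ∫_0^4 16*x^6 dx = 262144/7;  ∫_0^4 -24*x^5 dx = -16384;  ∫_0^4 9*x^4 dx = 9216/5;
    ∫_0^4 -24*x^3 dx = -1536;  ∫_0^4 18*x^2 dx = 384;  ∫_0^4 9 dx = 36.
  Sum: 262144/7 − 16384 + 9216/5 − 1536 + 384 + 36 = 762732/35.
Adding: ||u||_{H^1}^2 = 812176/63 + 762732/35 = 10925468/315.


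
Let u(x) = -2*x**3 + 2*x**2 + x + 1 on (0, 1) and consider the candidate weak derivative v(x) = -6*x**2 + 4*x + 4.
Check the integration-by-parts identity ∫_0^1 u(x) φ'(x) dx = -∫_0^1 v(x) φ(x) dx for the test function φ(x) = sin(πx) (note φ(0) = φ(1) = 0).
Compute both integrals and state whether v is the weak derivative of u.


LHS = -24/π^3, RHS = -6/π - 24/π^3. No, v is not the weak derivative of u.

u(x) = -2*x**3 + 2*x**2 + x + 1, classical derivative u'(x) = -6*x**2 + 4*x + 1.
φ(x) = sin(πx), so φ'(x) = π*cos(π*x).
Note φ(0) = φ(1) = 0, so the boundary term u·φ vanishes.
LHS = ∫_0^1 u(x) φ'(x) dx = ∫_0^1 (-2*π*x^3*cos(π*x) + 2*π*x^2*cos(π*x) + π*x*cos(π*x) + π*cos(π*x)) dx. Term by term:
  ∫_0^1 π*cos(π*x) dx = 0;  ∫_0^1 π*x*cos(π*x) dx = -2/π;  ∫_0^1 -2*π*x^3*cos(π*x) dx = -24/π^3 + 6/π;
  ∫_0^1 2*π*x^2*cos(π*x) dx = -4/π.
Sum: 0 − 2/π + -24/π^3 + 6/π − 4/π = -24/π^3.
So LHS = -24/π^3.
∫_0^1 v(x) φ(x) dx = ∫_0^1 (-6*x^2*sin(π*x) + 4*x*sin(π*x) + 4*sin(π*x)) dx. Term by term:
  ∫_0^1 4*sin(π*x) dx = 8/π;  ∫_0^1 -6*x^2*sin(π*x) dx = -6/π + 24/π^3;  ∫_0^1 4*x*sin(π*x) dx = 4/π.
Sum: 8/π + -6/π + 24/π^3 + 4/π = 24/π^3 + 6/π.
So RHS = -∫_0^1 v(x) φ(x) dx = -6/π - 24/π^3.
LHS − RHS = 6/π ≠ 0, so the identity fails.
(For a valid weak derivative the identity must hold for EVERY test function, in particular this one. The failure shows v is NOT the weak derivative of u.)
Correct weak derivative would be u'(x) = -6*x**2 + 4*x + 1.


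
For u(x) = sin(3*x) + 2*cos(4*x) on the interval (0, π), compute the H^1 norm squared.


||u||_{H^1(0,π)}^2 = -408/7 + 39*π

u'(x) = -8*sin(4*x) + 3*cos(3*x).
Expand u² and (u')² and integrate term by term on (0, π), using: for integers n ≥ 1, ∫_0^π sin²(nx) dx = ∫_0^π cos²(nx) dx = π/2; for n ≠ n', ∫_0^π sin(nx)sin(n'x) dx = ∫_0^π cos(nx)cos(n'x) dx = 0; and by product-to-sum, ∫_0^π sin(nx)cos(n'x) dx = ½∫_0^π [sin((n+n')x) + sin((n−n')x)] dx, which is 0 when n+n' is even and 2n/(n²−n'²) when n+n' is odd (it need not vanish on (0, π)).
  u² squared terms: (2)²·∫cos(4x)² dx = 4·π/2 = 2*π;  (1)²·∫sin(3x)² dx = 1·π/2 = π/2.
  u² cross terms: 2·(2)·(1)·∫cos(4x)·sin(3x) dx = 4·(-6/7) = -24/7.
  So ∫_0^π u² dx = 2*π + π/2 − 24/7 = -24/7 + 5*π/2.
  (u')² squared terms: (-8)²·∫sin(4x)² dx = 64·π/2 = 32*π;  (3)²·∫cos(3x)² dx = 9·π/2 = 9*π/2.
  (u')² cross terms: 2·(-8)·(3)·∫sin(4x)·cos(3x) dx = -48·(8/7) = -384/7.
  So ∫_0^π (u')² dx = 32*π + 9*π/2 − 384/7 = -384/7 + 73*π/2.
||u||_{H^1}^2 = (-24/7 + 5*π/2) + (-384/7 + 73*π/2) = -408/7 + 39*π.


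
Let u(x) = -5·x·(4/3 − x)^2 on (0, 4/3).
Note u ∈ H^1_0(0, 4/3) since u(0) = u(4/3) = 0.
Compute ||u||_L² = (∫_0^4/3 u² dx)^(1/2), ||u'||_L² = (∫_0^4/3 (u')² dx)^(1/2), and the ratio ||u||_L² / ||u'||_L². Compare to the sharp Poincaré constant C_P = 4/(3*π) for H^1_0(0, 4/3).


||u||_L² / ||u'||_L² = 2*sqrt(14)/21 < C_P = 4/(3*π).

u(x) = -5·x·(4/3 − x)^2, so u'(x) = -15*x^2 + 80*x/3 - 80/9.
u(x) = -5·x·(4/3 − x)^2 vanishes at x = 0 and x = 4/3, so u ∈ H^1_0(0, 4/3). Differentiate via the product rule and integrate the resulting polynomials term by term.
  ∫_0^4/3 u² dx = ∫_0^4/3 (25*x^6 - 400*x^5/3 + 800*x^4/3 - 6400*x^3/27 + 6400*x^2/81) dx. Term by term:
    ∫_0^4/3 25*x^6 dx = 409600/15309;  ∫_0^4/3 -400*x^5/3 dx = -819200/6561;  ∫_0^4/3 800*x^4/3 dx = 163840/729;
    ∫_0^4/3 -6400*x^3/27 dx = -409600/2187;  ∫_0^4/3 6400*x^2/81 dx = 409600/6561.
  Sum: 409600/15309 − 819200/6561 + 163840/729 − 409600/2187 + 409600/6561 = 81920/45927.
  ∫_0^4/3 (u')² dx = ∫_0^4/3 (225*x^4 - 800*x^3 + 8800*x^2/9 - 12800*x/27 + 6400/81) dx. Term by term:
    ∫_0^4/3 225*x^4 dx = 5120/27;  ∫_0^4/3 -800*x^3 dx = -51200/81;  ∫_0^4/3 8800*x^2/9 dx = 563200/729;
    ∫_0^4/3 -12800*x/27 dx = -102400/243;  ∫_0^4/3 6400/81 dx = 25600/243.
  Sum: 5120/27 − 51200/81 + 563200/729 − 102400/243 + 25600/243 = 10240/729.
∫_0^4/3 u² dx = 81920/45927, so ||u||_L² = 128*sqrt(35)/567.
∫_0^4/3 (u')² dx = 10240/729, so ||u'||_L² = 32*sqrt(10)/27.
Ratio ||u||_L² / ||u'||_L² = 2*sqrt(14)/21.
Sharp Poincaré constant on H^1_0(0, 4/3) is C_P = L/π = 4/(3*π), achieved by sin(3*π/4·x).
A polynomial bump cannot attain the sharp Poincaré constant (only the first sine eigenfunction does), so the ratio is strictly less than C_P, consistent with ||u||_L² ≤ C_P ||u'||_L².
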